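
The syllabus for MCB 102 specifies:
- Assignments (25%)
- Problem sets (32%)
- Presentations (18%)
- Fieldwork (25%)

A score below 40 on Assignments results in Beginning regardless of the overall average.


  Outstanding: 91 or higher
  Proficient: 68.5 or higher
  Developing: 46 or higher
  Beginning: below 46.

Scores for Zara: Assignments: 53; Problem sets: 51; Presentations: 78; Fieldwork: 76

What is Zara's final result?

Developing

Assignments score 53 ≥ 40: minimum met.
Weighted total:
  Assignments 53 × 0.25 = 13.25
  Problem sets 51 × 0.32 = 16.32
  Presentations 78 × 0.18 = 14.04
  Fieldwork 76 × 0.25 = 19
Sum = 62.61
62.61 is ≥ 46 and < 68.5 → Developing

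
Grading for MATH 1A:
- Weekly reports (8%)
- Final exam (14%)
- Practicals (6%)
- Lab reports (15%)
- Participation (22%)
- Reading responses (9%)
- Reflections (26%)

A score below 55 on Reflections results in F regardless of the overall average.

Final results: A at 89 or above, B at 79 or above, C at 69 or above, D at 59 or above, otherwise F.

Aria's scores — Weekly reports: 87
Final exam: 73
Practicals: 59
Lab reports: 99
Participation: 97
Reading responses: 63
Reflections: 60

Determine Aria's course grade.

Reflections score 60 ≥ 55: minimum met.
Weighted total:
  Weekly reports 87 × 0.08 = 6.96
  Final exam 73 × 0.14 = 10.22
  Practicals 59 × 0.06 = 3.54
  Lab reports 99 × 0.15 = 14.85
  Participation 97 × 0.22 = 21.34
  Reading responses 63 × 0.09 = 5.67
  Reflections 60 × 0.26 = 15.6
Sum = 78.18
78.18 is ≥ 69 and < 79 → C

C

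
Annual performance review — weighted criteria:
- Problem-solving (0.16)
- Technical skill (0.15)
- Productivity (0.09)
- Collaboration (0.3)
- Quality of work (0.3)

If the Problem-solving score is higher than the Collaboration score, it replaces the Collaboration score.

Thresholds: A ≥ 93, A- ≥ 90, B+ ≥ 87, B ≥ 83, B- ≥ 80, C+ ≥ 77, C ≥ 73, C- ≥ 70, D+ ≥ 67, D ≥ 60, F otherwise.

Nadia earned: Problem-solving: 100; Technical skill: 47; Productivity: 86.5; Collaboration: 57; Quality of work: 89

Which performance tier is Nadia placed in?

Problem-solving (100) > Collaboration (57), so Collaboration counts as 100.
Weighted total:
  Problem-solving 100 × 0.16 = 16
  Technical skill 47 × 0.15 = 7.05
  Productivity 86.5 × 0.09 = 7.785
  Collaboration 100 × 0.3 = 30
  Quality of work 89 × 0.3 = 26.7
Sum = 87.535
87.535 is ≥ 87 and < 90 → B+

B+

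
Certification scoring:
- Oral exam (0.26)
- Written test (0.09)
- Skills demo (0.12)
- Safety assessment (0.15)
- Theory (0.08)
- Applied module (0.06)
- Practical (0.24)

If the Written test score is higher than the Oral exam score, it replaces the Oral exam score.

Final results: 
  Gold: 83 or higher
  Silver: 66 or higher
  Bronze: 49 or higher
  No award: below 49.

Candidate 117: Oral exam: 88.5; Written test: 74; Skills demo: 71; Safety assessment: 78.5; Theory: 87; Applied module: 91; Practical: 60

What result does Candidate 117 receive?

Written test (74) ≤ Oral exam (88.5), so Oral exam stays at 88.5.
Weighted total:
  Oral exam 88.5 × 0.26 = 23.01
  Written test 74 × 0.09 = 6.66
  Skills demo 71 × 0.12 = 8.52
  Safety assessment 78.5 × 0.15 = 11.775
  Theory 87 × 0.08 = 6.96
  Applied module 91 × 0.06 = 5.46
  Practical 60 × 0.24 = 14.4
Sum = 76.785
76.785 is ≥ 66 and < 83 → Silver

Silver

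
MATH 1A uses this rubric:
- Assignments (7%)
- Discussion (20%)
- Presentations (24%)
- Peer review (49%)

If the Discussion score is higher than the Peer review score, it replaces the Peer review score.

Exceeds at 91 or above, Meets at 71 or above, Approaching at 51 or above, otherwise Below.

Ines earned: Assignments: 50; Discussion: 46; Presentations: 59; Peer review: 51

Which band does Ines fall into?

Discussion (46) ≤ Peer review (51), so Peer review stays at 51.
Weighted total:
  Assignments 50 × 0.07 = 3.5
  Discussion 46 × 0.2 = 9.2
  Presentations 59 × 0.24 = 14.16
  Peer review 51 × 0.49 = 24.99
Sum = 51.85
51.85 is ≥ 51 and < 71 → Approaching

Approaching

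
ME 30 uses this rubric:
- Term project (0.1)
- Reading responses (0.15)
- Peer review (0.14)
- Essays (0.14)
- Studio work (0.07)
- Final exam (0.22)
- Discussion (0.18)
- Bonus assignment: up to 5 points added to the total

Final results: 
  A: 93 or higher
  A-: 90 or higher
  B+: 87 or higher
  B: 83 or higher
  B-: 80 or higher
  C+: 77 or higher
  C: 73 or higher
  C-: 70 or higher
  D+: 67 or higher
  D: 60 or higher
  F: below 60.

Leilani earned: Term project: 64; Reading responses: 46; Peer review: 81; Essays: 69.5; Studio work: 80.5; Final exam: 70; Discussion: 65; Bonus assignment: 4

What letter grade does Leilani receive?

C-

Weighted total:
  Term project 64 × 0.1 = 6.4
  Reading responses 46 × 0.15 = 6.9
  Peer review 81 × 0.14 = 11.34
  Essays 69.5 × 0.14 = 9.73
  Studio work 80.5 × 0.07 = 5.635
  Final exam 70 × 0.22 = 15.4
  Discussion 65 × 0.18 = 11.7
Sum = 67.105
Bonus assignment: 67.105 + 4 = 71.105
71.105 is ≥ 70 and < 73 → C-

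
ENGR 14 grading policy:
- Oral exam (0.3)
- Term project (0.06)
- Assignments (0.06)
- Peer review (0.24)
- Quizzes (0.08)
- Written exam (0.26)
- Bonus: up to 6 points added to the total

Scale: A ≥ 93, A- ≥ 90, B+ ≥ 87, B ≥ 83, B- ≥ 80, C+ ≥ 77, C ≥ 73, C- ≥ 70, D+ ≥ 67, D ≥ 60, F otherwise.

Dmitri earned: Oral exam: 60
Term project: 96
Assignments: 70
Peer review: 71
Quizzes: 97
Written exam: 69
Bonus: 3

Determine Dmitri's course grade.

C

Weighted total:
  Oral exam 60 × 0.3 = 18
  Term project 96 × 0.06 = 5.76
  Assignments 70 × 0.06 = 4.2
  Peer review 71 × 0.24 = 17.04
  Quizzes 97 × 0.08 = 7.76
  Written exam 69 × 0.26 = 17.94
Sum = 70.7
Bonus: 70.7 + 3 = 73.7
73.7 is ≥ 73 and < 77 → C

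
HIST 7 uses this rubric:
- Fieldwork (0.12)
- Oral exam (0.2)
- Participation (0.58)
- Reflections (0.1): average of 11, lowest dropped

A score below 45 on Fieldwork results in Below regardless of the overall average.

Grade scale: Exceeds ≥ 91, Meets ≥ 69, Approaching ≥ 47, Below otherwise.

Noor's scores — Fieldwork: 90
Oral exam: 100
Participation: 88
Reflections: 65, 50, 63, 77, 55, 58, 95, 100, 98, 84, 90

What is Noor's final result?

Reflections: drop 50 → average of remaining 10 = 785/10 = 78.5
Fieldwork score 90 ≥ 45: minimum met.
Weighted total:
  Fieldwork 90 × 0.12 = 10.8
  Oral exam 100 × 0.2 = 20
  Participation 88 × 0.58 = 51.04
  Reflections 78.5 × 0.1 = 7.85
Sum = 89.69
89.69 is ≥ 69 and < 91 → Meets

Meets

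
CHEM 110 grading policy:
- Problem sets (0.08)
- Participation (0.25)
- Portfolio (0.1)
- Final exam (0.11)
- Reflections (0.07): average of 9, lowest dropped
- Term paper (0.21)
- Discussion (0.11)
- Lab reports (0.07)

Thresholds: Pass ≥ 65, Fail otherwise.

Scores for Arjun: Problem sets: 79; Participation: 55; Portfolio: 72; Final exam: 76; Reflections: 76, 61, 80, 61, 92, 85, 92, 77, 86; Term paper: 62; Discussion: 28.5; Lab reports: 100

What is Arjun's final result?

Reflections: drop 61 → average of remaining 8 = 649/8 = 81.125
Weighted total:
  Problem sets 79 × 0.08 = 6.32
  Participation 55 × 0.25 = 13.75
  Portfolio 72 × 0.1 = 7.2
  Final exam 76 × 0.11 = 8.36
  Reflections 81.125 × 0.07 = 5.67875
  Term paper 62 × 0.21 = 13.02
  Discussion 28.5 × 0.11 = 3.135
  Lab reports 100 × 0.07 = 7
Sum = 64.46375
64.46375 < 65 → Fail

Fail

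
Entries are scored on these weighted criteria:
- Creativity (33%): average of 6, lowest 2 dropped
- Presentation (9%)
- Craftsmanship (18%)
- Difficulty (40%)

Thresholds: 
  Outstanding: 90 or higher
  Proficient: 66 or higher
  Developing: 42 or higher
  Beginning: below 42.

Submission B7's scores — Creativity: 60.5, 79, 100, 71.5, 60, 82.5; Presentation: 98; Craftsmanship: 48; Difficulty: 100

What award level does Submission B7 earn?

Creativity: drop 60, 60.5 → average of remaining 4 = 333/4 = 83.25
Weighted total:
  Creativity 83.25 × 0.33 = 27.4725
  Presentation 98 × 0.09 = 8.82
  Craftsmanship 48 × 0.18 = 8.64
  Difficulty 100 × 0.4 = 40
Sum = 84.9325
84.9325 is ≥ 66 and < 90 → Proficient

Proficient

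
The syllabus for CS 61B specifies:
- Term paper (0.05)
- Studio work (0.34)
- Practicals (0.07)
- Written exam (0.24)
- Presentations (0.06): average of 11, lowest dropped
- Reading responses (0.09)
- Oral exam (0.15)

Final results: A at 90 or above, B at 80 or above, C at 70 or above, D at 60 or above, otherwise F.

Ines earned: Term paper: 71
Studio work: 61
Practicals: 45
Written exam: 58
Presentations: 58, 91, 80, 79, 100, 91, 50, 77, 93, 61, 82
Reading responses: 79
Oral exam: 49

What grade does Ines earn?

Presentations: drop 50 → average of remaining 10 = 812/10 = 81.2
Weighted total:
  Term paper 71 × 0.05 = 3.55
  Studio work 61 × 0.34 = 20.74
  Practicals 45 × 0.07 = 3.15
  Written exam 58 × 0.24 = 13.92
  Presentations 81.2 × 0.06 = 4.872
  Reading responses 79 × 0.09 = 7.11
  Oral exam 49 × 0.15 = 7.35
Sum = 60.692
60.692 is ≥ 60 and < 70 → D

D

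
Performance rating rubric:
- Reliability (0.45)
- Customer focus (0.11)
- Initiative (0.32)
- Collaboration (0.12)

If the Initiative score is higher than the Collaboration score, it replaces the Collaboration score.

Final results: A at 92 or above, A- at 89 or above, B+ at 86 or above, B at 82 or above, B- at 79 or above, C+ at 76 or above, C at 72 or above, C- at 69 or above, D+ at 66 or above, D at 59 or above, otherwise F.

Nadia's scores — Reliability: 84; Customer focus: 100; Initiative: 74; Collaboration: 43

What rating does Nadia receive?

Initiative (74) > Collaboration (43), so Collaboration counts as 74.
Weighted total:
  Reliability 84 × 0.45 = 37.8
  Customer focus 100 × 0.11 = 11
  Initiative 74 × 0.32 = 23.68
  Collaboration 74 × 0.12 = 8.88
Sum = 81.36
81.36 is ≥ 79 and < 82 → B-

B-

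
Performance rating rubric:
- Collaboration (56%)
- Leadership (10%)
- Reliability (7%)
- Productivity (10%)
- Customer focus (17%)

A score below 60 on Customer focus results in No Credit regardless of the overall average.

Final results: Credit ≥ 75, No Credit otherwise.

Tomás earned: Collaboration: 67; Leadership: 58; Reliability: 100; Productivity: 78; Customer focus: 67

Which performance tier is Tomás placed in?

No Credit

Customer focus score 67 ≥ 60: minimum met.
Weighted total:
  Collaboration 67 × 0.56 = 37.52
  Leadership 58 × 0.1 = 5.8
  Reliability 100 × 0.07 = 7
  Productivity 78 × 0.1 = 7.8
  Customer focus 67 × 0.17 = 11.39
Sum = 69.51
69.51 < 75 → No Credit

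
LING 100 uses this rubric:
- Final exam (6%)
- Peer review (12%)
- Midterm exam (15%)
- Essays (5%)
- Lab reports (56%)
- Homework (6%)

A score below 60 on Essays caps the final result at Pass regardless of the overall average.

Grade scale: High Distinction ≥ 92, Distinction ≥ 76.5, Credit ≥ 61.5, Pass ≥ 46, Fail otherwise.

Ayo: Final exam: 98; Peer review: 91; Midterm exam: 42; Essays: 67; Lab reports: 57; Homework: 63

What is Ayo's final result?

Essays score 67 ≥ 60: minimum met.
Weighted total:
  Final exam 98 × 0.06 = 5.88
  Peer review 91 × 0.12 = 10.92
  Midterm exam 42 × 0.15 = 6.3
  Essays 67 × 0.05 = 3.35
  Lab reports 57 × 0.56 = 31.92
  Homework 63 × 0.06 = 3.78
Sum = 62.15
62.15 is ≥ 61.5 and < 76.5 → Credit

Credit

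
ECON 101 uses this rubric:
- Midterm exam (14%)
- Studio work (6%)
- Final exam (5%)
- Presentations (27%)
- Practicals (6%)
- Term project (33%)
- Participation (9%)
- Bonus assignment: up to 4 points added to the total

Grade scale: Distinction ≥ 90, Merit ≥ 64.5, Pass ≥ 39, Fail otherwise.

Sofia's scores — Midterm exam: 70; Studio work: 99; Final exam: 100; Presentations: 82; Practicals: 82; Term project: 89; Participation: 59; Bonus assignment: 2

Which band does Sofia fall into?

Merit

Weighted total:
  Midterm exam 70 × 0.14 = 9.8
  Studio work 99 × 0.06 = 5.94
  Final exam 100 × 0.05 = 5
  Presentations 82 × 0.27 = 22.14
  Practicals 82 × 0.06 = 4.92
  Term project 89 × 0.33 = 29.37
  Participation 59 × 0.09 = 5.31
Sum = 82.48
Bonus assignment: 82.48 + 2 = 84.48
84.48 is ≥ 64.5 and < 90 → Merit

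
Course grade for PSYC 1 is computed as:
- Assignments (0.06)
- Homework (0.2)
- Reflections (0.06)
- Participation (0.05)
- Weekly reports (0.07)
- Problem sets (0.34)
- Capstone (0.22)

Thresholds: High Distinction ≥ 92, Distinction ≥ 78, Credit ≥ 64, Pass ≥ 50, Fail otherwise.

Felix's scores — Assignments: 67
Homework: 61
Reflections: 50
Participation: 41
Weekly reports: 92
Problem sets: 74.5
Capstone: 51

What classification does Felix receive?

Weighted total:
  Assignments 67 × 0.06 = 4.02
  Homework 61 × 0.2 = 12.2
  Reflections 50 × 0.06 = 3
  Participation 41 × 0.05 = 2.05
  Weekly reports 92 × 0.07 = 6.44
  Problem sets 74.5 × 0.34 = 25.33
  Capstone 51 × 0.22 = 11.22
Sum = 64.26
64.26 is ≥ 64 and < 78 → Credit

Credit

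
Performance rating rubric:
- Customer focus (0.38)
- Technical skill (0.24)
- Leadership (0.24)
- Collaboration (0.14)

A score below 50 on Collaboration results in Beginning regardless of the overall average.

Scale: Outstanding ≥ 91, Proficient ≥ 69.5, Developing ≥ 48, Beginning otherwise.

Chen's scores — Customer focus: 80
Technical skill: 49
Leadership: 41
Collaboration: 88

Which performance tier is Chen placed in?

Collaboration score 88 ≥ 50: minimum met.
Weighted total:
  Customer focus 80 × 0.38 = 30.4
  Technical skill 49 × 0.24 = 11.76
  Leadership 41 × 0.24 = 9.84
  Collaboration 88 × 0.14 = 12.32
Sum = 64.32
64.32 is ≥ 48 and < 69.5 → Developing

Developing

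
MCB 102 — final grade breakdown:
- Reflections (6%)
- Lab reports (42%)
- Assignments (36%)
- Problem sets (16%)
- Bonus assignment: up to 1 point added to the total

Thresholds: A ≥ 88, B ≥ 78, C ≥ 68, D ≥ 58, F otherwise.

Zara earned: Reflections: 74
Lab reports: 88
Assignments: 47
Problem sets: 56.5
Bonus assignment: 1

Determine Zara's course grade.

C

Weighted total:
  Reflections 74 × 0.06 = 4.44
  Lab reports 88 × 0.42 = 36.96
  Assignments 47 × 0.36 = 16.92
  Problem sets 56.5 × 0.16 = 9.04
Sum = 67.36
Bonus assignment: 67.36 + 1 = 68.36
68.36 is ≥ 68 and < 78 → C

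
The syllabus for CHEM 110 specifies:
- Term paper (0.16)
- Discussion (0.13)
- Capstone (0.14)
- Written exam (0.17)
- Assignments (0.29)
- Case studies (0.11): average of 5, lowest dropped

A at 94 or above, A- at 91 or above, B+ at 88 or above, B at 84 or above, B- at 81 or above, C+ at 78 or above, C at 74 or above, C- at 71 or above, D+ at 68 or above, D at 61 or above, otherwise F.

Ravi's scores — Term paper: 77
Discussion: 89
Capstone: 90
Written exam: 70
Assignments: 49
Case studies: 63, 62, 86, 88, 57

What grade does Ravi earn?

Case studies: drop 57 → average of remaining 4 = 299/4 = 74.75
Weighted total:
  Term paper 77 × 0.16 = 12.32
  Discussion 89 × 0.13 = 11.57
  Capstone 90 × 0.14 = 12.6
  Written exam 70 × 0.17 = 11.9
  Assignments 49 × 0.29 = 14.21
  Case studies 74.75 × 0.11 = 8.2225
Sum = 70.8225
70.8225 is ≥ 68 and < 71 → D+

D+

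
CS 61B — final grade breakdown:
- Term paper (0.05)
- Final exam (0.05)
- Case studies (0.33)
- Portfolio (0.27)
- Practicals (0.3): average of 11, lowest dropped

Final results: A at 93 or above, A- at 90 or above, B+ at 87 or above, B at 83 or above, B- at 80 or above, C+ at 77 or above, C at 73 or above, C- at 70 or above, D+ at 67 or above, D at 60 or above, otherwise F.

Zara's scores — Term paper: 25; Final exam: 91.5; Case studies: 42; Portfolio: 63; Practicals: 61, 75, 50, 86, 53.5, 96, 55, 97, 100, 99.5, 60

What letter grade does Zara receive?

Practicals: drop 50 → average of remaining 10 = 783/10 = 78.3
Weighted total:
  Term paper 25 × 0.05 = 1.25
  Final exam 91.5 × 0.05 = 4.575
  Case studies 42 × 0.33 = 13.86
  Portfolio 63 × 0.27 = 17.01
  Practicals 78.3 × 0.3 = 23.49
Sum = 60.185
60.185 is ≥ 60 and < 67 → D

D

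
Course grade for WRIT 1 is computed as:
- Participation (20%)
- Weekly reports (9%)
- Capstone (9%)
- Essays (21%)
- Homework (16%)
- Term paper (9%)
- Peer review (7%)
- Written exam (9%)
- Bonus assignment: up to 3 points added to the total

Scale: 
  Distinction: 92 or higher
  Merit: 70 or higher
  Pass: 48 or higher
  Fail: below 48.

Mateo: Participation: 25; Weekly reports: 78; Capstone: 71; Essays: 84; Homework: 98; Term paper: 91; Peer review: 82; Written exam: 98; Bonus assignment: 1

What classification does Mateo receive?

Merit

Weighted total:
  Participation 25 × 0.2 = 5
  Weekly reports 78 × 0.09 = 7.02
  Capstone 71 × 0.09 = 6.39
  Essays 84 × 0.21 = 17.64
  Homework 98 × 0.16 = 15.68
  Term paper 91 × 0.09 = 8.19
  Peer review 82 × 0.07 = 5.74
  Written exam 98 × 0.09 = 8.82
Sum = 74.48
Bonus assignment: 74.48 + 1 = 75.48
75.48 is ≥ 70 and < 92 → Merit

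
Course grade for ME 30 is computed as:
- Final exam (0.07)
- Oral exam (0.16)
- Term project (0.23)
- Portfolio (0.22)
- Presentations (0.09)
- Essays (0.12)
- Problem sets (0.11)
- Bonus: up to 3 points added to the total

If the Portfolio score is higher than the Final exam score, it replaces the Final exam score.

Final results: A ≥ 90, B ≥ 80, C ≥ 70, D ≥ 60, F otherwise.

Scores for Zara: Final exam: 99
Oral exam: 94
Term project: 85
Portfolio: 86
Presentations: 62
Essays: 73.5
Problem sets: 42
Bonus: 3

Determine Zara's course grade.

Portfolio (86) ≤ Final exam (99), so Final exam stays at 99.
Weighted total:
  Final exam 99 × 0.07 = 6.93
  Oral exam 94 × 0.16 = 15.04
  Term project 85 × 0.23 = 19.55
  Portfolio 86 × 0.22 = 18.92
  Presentations 62 × 0.09 = 5.58
  Essays 73.5 × 0.12 = 8.82
  Problem sets 42 × 0.11 = 4.62
Sum = 79.46
Bonus: 79.46 + 3 = 82.46
82.46 is ≥ 80 and < 90 → B

B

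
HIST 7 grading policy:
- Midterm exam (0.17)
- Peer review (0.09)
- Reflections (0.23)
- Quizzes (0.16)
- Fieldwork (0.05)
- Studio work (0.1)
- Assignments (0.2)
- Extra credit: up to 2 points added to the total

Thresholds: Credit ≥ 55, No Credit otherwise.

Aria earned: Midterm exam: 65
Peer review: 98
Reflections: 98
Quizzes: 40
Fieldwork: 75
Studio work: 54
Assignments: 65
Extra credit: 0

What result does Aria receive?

Weighted total:
  Midterm exam 65 × 0.17 = 11.05
  Peer review 98 × 0.09 = 8.82
  Reflections 98 × 0.23 = 22.54
  Quizzes 40 × 0.16 = 6.4
  Fieldwork 75 × 0.05 = 3.75
  Studio work 54 × 0.1 = 5.4
  Assignments 65 × 0.2 = 13
Sum = 70.96
Extra credit: 70.96 + 0 = 70.96
70.96 ≥ 55 → Credit

Credit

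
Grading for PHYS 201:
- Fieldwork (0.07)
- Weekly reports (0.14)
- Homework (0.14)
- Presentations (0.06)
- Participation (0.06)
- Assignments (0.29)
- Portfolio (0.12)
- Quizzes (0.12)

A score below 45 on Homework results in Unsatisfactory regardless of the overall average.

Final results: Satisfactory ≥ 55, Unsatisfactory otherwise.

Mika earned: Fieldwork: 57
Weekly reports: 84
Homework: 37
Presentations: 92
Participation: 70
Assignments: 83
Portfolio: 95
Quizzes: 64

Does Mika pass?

Homework score 37 < 45: minimum not met.
Weighted total:
  Fieldwork 57 × 0.07 = 3.99
  Weekly reports 84 × 0.14 = 11.76
  Homework 37 × 0.14 = 5.18
  Presentations 92 × 0.06 = 5.52
  Participation 70 × 0.06 = 4.2
  Assignments 83 × 0.29 = 24.07
  Portfolio 95 × 0.12 = 11.4
  Quizzes 64 × 0.12 = 7.68
Sum = 73.8
Because the Homework minimum was not met, the result is Unsatisfactory.

Unsatisfactory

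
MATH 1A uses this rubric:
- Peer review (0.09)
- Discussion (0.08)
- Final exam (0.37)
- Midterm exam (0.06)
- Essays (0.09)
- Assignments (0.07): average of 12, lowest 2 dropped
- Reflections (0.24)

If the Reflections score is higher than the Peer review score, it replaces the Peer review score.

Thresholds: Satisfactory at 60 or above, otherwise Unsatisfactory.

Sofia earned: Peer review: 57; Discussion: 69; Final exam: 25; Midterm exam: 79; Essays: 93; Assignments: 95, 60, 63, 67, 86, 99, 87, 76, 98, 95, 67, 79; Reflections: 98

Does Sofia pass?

Satisfactory

Assignments: drop 60, 63 → average of remaining 10 = 849/10 = 84.9
Reflections (98) > Peer review (57), so Peer review counts as 98.
Weighted total:
  Peer review 98 × 0.09 = 8.82
  Discussion 69 × 0.08 = 5.52
  Final exam 25 × 0.37 = 9.25
  Midterm exam 79 × 0.06 = 4.74
  Essays 93 × 0.09 = 8.37
  Assignments 84.9 × 0.07 = 5.943
  Reflections 98 × 0.24 = 23.52
Sum = 66.163
66.163 ≥ 60 → Satisfactory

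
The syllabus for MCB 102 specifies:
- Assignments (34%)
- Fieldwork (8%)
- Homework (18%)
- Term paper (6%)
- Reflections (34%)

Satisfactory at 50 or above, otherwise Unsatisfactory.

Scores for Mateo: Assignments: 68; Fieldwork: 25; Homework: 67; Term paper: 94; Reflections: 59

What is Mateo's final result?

Satisfactory

Weighted total:
  Assignments 68 × 0.34 = 23.12
  Fieldwork 25 × 0.08 = 2
  Homework 67 × 0.18 = 12.06
  Term paper 94 × 0.06 = 5.64
  Reflections 59 × 0.34 = 20.06
Sum = 62.88
62.88 ≥ 50 → Satisfactory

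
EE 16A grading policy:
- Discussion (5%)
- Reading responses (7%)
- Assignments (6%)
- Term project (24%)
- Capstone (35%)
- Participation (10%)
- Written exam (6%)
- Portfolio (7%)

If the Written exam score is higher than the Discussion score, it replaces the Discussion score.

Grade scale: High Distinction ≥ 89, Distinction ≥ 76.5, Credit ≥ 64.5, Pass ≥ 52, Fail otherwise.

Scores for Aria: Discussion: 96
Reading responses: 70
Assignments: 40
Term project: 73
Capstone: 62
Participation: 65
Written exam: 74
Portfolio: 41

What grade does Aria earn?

Written exam (74) ≤ Discussion (96), so Discussion stays at 96.
Weighted total:
  Discussion 96 × 0.05 = 4.8
  Reading responses 70 × 0.07 = 4.9
  Assignments 40 × 0.06 = 2.4
  Term project 73 × 0.24 = 17.52
  Capstone 62 × 0.35 = 21.7
  Participation 65 × 0.1 = 6.5
  Written exam 74 × 0.06 = 4.44
  Portfolio 41 × 0.07 = 2.87
Sum = 65.13
65.13 is ≥ 64.5 and < 76.5 → Credit

Credit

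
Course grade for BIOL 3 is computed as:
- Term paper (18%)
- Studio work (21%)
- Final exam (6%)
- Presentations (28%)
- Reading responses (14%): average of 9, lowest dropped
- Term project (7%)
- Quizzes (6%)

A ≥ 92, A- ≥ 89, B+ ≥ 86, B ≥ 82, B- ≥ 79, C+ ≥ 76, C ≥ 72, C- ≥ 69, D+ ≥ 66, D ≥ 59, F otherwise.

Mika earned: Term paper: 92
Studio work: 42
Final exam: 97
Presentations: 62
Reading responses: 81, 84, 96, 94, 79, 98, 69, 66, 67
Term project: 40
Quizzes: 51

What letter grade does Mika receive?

Reading responses: drop 66 → average of remaining 8 = 668/8 = 83.5
Weighted total:
  Term paper 92 × 0.18 = 16.56
  Studio work 42 × 0.21 = 8.82
  Final exam 97 × 0.06 = 5.82
  Presentations 62 × 0.28 = 17.36
  Reading responses 83.5 × 0.14 = 11.69
  Term project 40 × 0.07 = 2.8
  Quizzes 51 × 0.06 = 3.06
Sum = 66.11
66.11 is ≥ 66 and < 69 → D+

D+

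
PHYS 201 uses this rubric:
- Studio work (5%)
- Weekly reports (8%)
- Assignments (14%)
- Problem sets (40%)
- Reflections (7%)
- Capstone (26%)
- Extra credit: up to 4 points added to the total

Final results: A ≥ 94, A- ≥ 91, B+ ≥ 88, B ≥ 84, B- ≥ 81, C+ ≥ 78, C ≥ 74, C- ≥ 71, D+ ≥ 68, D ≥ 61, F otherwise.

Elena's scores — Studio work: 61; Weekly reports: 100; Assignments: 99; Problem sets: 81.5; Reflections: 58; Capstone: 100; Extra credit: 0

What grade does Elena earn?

Weighted total:
  Studio work 61 × 0.05 = 3.05
  Weekly reports 100 × 0.08 = 8
  Assignments 99 × 0.14 = 13.86
  Problem sets 81.5 × 0.4 = 32.6
  Reflections 58 × 0.07 = 4.06
  Capstone 100 × 0.26 = 26
Sum = 87.57
Extra credit: 87.57 + 0 = 87.57
87.57 is ≥ 84 and < 88 → B

B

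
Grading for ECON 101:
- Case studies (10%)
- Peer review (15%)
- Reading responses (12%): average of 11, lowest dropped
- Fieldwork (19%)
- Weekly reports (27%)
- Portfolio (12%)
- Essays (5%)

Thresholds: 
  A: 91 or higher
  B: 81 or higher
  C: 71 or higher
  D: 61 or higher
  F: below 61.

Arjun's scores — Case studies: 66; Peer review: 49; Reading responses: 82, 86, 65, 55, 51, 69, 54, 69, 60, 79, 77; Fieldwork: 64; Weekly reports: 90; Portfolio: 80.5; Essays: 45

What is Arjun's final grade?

D

Reading responses: drop 51 → average of remaining 10 = 696/10 = 69.6
Weighted total:
  Case studies 66 × 0.1 = 6.6
  Peer review 49 × 0.15 = 7.35
  Reading responses 69.6 × 0.12 = 8.352
  Fieldwork 64 × 0.19 = 12.16
  Weekly reports 90 × 0.27 = 24.3
  Portfolio 80.5 × 0.12 = 9.66
  Essays 45 × 0.05 = 2.25
Sum = 70.672
70.672 is ≥ 61 and < 71 → D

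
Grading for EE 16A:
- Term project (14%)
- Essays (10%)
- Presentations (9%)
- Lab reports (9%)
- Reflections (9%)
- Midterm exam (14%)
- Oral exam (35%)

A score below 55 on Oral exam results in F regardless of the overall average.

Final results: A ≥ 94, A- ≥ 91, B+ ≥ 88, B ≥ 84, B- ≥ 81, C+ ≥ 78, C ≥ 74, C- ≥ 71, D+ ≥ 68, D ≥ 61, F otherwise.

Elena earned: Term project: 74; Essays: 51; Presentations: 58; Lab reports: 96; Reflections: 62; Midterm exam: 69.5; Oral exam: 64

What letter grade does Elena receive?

Oral exam score 64 ≥ 55: minimum met.
Weighted total:
  Term project 74 × 0.14 = 10.36
  Essays 51 × 0.1 = 5.1
  Presentations 58 × 0.09 = 5.22
  Lab reports 96 × 0.09 = 8.64
  Reflections 62 × 0.09 = 5.58
  Midterm exam 69.5 × 0.14 = 9.73
  Oral exam 64 × 0.35 = 22.4
Sum = 67.03
67.03 is ≥ 61 and < 68 → D

D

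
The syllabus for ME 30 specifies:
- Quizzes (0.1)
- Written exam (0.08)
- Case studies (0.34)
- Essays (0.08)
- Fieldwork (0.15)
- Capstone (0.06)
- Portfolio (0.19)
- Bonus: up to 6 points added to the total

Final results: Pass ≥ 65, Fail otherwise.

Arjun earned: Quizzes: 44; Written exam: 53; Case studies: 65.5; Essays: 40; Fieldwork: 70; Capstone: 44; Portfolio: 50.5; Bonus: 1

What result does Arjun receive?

Fail

Weighted total:
  Quizzes 44 × 0.1 = 4.4
  Written exam 53 × 0.08 = 4.24
  Case studies 65.5 × 0.34 = 22.27
  Essays 40 × 0.08 = 3.2
  Fieldwork 70 × 0.15 = 10.5
  Capstone 44 × 0.06 = 2.64
  Portfolio 50.5 × 0.19 = 9.595
Sum = 56.845
Bonus: 56.845 + 1 = 57.845
57.845 < 65 → Fail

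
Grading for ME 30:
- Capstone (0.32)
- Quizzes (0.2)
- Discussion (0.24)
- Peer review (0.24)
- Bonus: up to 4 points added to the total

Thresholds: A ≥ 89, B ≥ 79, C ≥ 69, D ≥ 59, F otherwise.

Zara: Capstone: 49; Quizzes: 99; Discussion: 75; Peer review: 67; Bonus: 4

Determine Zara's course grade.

Weighted total:
  Capstone 49 × 0.32 = 15.68
  Quizzes 99 × 0.2 = 19.8
  Discussion 75 × 0.24 = 18
  Peer review 67 × 0.24 = 16.08
Sum = 69.56
Bonus: 69.56 + 4 = 73.56
73.56 is ≥ 69 and < 79 → C

C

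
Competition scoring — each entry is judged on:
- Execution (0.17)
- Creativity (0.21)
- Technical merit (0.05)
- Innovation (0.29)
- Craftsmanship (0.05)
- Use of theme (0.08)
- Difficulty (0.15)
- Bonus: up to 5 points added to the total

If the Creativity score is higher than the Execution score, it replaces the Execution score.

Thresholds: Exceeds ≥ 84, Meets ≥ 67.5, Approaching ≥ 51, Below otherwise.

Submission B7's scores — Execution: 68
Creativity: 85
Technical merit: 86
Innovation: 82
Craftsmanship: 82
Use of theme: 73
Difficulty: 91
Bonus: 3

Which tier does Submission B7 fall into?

Exceeds

Creativity (85) > Execution (68), so Execution counts as 85.
Weighted total:
  Execution 85 × 0.17 = 14.45
  Creativity 85 × 0.21 = 17.85
  Technical merit 86 × 0.05 = 4.3
  Innovation 82 × 0.29 = 23.78
  Craftsmanship 82 × 0.05 = 4.1
  Use of theme 73 × 0.08 = 5.84
  Difficulty 91 × 0.15 = 13.65
Sum = 83.97
Bonus: 83.97 + 3 = 86.97
86.97 ≥ 84 → Exceeds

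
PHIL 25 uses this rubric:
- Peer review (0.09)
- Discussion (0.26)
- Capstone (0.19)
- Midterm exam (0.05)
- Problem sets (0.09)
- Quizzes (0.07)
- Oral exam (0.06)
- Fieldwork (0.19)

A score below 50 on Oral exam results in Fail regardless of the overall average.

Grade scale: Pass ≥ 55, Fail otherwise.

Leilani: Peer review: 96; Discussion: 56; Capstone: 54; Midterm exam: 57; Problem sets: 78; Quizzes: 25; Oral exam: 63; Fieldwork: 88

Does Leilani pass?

Pass

Oral exam score 63 ≥ 50: minimum met.
Weighted total:
  Peer review 96 × 0.09 = 8.64
  Discussion 56 × 0.26 = 14.56
  Capstone 54 × 0.19 = 10.26
  Midterm exam 57 × 0.05 = 2.85
  Problem sets 78 × 0.09 = 7.02
  Quizzes 25 × 0.07 = 1.75
  Oral exam 63 × 0.06 = 3.78
  Fieldwork 88 × 0.19 = 16.72
Sum = 65.58
65.58 ≥ 55 → Pass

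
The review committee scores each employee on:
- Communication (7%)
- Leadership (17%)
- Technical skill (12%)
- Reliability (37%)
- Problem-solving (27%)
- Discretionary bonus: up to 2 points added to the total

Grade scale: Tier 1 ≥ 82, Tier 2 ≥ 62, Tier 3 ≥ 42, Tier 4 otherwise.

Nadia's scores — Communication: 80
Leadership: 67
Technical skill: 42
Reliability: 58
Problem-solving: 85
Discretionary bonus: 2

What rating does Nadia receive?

Weighted total:
  Communication 80 × 0.07 = 5.6
  Leadership 67 × 0.17 = 11.39
  Technical skill 42 × 0.12 = 5.04
  Reliability 58 × 0.37 = 21.46
  Problem-solving 85 × 0.27 = 22.95
Sum = 66.44
Discretionary bonus: 66.44 + 2 = 68.44
68.44 is ≥ 62 and < 82 → Tier 2

Tier 2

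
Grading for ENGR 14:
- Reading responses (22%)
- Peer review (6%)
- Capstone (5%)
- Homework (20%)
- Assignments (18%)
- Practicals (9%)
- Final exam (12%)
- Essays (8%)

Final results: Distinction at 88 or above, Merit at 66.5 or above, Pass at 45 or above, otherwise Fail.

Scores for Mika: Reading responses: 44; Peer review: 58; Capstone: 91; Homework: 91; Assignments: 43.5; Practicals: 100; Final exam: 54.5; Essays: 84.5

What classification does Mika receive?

Pass

Weighted total:
  Reading responses 44 × 0.22 = 9.68
  Peer review 58 × 0.06 = 3.48
  Capstone 91 × 0.05 = 4.55
  Homework 91 × 0.2 = 18.2
  Assignments 43.5 × 0.18 = 7.83
  Practicals 100 × 0.09 = 9
  Final exam 54.5 × 0.12 = 6.54
  Essays 84.5 × 0.08 = 6.76
Sum = 66.04
66.04 is ≥ 45 and < 66.5 → Pass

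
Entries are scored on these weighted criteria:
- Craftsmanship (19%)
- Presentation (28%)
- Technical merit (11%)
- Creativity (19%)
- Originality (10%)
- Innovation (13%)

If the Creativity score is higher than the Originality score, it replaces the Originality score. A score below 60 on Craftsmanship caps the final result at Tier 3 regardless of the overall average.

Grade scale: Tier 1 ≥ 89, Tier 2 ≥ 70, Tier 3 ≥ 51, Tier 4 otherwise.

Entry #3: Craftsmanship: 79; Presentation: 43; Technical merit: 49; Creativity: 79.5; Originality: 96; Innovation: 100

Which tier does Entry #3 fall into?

Tier 2

Creativity (79.5) ≤ Originality (96), so Originality stays at 96.
Craftsmanship score 79 ≥ 60: minimum met.
Weighted total:
  Craftsmanship 79 × 0.19 = 15.01
  Presentation 43 × 0.28 = 12.04
  Technical merit 49 × 0.11 = 5.39
  Creativity 79.5 × 0.19 = 15.105
  Originality 96 × 0.1 = 9.6
  Innovation 100 × 0.13 = 13
Sum = 70.145
70.145 is ≥ 70 and < 89 → Tier 2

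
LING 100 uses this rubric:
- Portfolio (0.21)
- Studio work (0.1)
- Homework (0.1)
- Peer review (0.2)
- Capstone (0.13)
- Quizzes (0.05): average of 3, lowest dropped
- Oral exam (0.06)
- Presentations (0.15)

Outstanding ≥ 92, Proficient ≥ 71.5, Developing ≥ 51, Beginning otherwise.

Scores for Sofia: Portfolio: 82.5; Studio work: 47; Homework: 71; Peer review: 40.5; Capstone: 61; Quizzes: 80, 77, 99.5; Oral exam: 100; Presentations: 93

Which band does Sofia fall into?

Developing

Quizzes: drop 77 → average of remaining 2 = 179.5/2 = 89.75
Weighted total:
  Portfolio 82.5 × 0.21 = 17.325
  Studio work 47 × 0.1 = 4.7
  Homework 71 × 0.1 = 7.1
  Peer review 40.5 × 0.2 = 8.1
  Capstone 61 × 0.13 = 7.93
  Quizzes 89.75 × 0.05 = 4.4875
  Oral exam 100 × 0.06 = 6
  Presentations 93 × 0.15 = 13.95
Sum = 69.5925
69.5925 is ≥ 51 and < 71.5 → Developing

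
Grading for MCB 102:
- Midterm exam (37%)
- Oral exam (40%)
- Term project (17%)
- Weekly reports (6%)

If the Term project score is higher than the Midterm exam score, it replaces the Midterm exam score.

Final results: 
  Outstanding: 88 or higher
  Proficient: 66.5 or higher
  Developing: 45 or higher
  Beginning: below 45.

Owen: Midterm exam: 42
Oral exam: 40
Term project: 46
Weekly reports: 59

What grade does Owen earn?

Beginning

Term project (46) > Midterm exam (42), so Midterm exam counts as 46.
Weighted total:
  Midterm exam 46 × 0.37 = 17.02
  Oral exam 40 × 0.4 = 16
  Term project 46 × 0.17 = 7.82
  Weekly reports 59 × 0.06 = 3.54
Sum = 44.38
44.38 < 45 → Beginning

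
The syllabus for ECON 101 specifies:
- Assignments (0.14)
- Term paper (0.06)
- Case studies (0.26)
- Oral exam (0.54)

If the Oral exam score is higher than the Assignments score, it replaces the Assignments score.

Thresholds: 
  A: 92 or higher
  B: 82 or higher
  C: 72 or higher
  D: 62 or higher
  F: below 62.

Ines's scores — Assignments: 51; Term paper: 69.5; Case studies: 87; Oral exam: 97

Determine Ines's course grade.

Oral exam (97) > Assignments (51), so Assignments counts as 97.
Weighted total:
  Assignments 97 × 0.14 = 13.58
  Term paper 69.5 × 0.06 = 4.17
  Case studies 87 × 0.26 = 22.62
  Oral exam 97 × 0.54 = 52.38
Sum = 92.75
92.75 ≥ 92 → A

A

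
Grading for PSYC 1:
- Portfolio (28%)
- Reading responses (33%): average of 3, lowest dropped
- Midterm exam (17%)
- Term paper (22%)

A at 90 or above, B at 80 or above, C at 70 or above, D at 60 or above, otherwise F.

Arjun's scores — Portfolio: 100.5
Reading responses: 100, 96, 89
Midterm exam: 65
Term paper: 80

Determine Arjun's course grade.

Reading responses: drop 89 → average of remaining 2 = 196/2 = 98
Weighted total:
  Portfolio 100.5 × 0.28 = 28.14
  Reading responses 98 × 0.33 = 32.34
  Midterm exam 65 × 0.17 = 11.05
  Term paper 80 × 0.22 = 17.6
Sum = 89.13
89.13 is ≥ 80 and < 90 → B

B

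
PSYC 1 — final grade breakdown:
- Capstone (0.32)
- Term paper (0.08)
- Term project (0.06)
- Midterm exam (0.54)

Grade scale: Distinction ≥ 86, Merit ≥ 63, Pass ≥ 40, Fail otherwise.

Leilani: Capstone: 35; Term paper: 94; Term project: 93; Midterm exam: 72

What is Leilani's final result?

Weighted total:
  Capstone 35 × 0.32 = 11.2
  Term paper 94 × 0.08 = 7.52
  Term project 93 × 0.06 = 5.58
  Midterm exam 72 × 0.54 = 38.88
Sum = 63.18
63.18 is ≥ 63 and < 86 → Merit

Merit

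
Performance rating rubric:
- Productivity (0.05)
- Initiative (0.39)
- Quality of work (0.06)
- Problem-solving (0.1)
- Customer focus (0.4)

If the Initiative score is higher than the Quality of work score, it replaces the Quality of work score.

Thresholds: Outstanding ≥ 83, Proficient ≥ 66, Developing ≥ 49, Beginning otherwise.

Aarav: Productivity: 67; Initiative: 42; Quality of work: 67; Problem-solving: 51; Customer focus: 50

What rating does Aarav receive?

Initiative (42) ≤ Quality of work (67), so Quality of work stays at 67.
Weighted total:
  Productivity 67 × 0.05 = 3.35
  Initiative 42 × 0.39 = 16.38
  Quality of work 67 × 0.06 = 4.02
  Problem-solving 51 × 0.1 = 5.1
  Customer focus 50 × 0.4 = 20
Sum = 48.85
48.85 < 49 → Beginning

Beginning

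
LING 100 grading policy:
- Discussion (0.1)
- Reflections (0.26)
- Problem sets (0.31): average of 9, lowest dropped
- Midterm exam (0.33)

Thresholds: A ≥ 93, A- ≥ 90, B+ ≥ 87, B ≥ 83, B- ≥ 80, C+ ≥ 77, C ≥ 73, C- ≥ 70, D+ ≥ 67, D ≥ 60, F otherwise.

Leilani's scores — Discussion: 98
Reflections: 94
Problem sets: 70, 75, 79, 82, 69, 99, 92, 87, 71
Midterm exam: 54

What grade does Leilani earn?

Problem sets: drop 69 → average of remaining 8 = 655/8 = 81.875
Weighted total:
  Discussion 98 × 0.1 = 9.8
  Reflections 94 × 0.26 = 24.44
  Problem sets 81.875 × 0.31 = 25.38125
  Midterm exam 54 × 0.33 = 17.82
Sum = 77.44125
77.44125 is ≥ 77 and < 80 → C+

C+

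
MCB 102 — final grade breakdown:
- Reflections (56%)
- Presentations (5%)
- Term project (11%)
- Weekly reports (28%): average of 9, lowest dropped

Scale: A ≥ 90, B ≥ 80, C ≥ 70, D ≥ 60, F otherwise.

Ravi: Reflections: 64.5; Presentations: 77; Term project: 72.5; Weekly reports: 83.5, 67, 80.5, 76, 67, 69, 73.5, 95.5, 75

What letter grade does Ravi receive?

D

Weekly reports: drop 67 → average of remaining 8 = 620/8 = 77.5
Weighted total:
  Reflections 64.5 × 0.56 = 36.12
  Presentations 77 × 0.05 = 3.85
  Term project 72.5 × 0.11 = 7.975
  Weekly reports 77.5 × 0.28 = 21.7
Sum = 69.645
69.645 is ≥ 60 and < 70 → D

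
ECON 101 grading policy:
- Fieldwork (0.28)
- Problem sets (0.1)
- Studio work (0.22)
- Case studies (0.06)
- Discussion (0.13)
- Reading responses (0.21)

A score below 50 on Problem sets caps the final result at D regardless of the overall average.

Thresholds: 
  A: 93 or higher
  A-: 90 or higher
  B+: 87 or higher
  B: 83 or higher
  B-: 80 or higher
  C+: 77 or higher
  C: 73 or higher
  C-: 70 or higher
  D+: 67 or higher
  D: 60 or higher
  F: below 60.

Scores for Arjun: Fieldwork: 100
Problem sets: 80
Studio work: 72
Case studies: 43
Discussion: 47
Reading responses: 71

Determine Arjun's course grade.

C

Problem sets score 80 ≥ 50: minimum met.
Weighted total:
  Fieldwork 100 × 0.28 = 28
  Problem sets 80 × 0.1 = 8
  Studio work 72 × 0.22 = 15.84
  Case studies 43 × 0.06 = 2.58
  Discussion 47 × 0.13 = 6.11
  Reading responses 71 × 0.21 = 14.91
Sum = 75.44
75.44 is ≥ 73 and < 77 → C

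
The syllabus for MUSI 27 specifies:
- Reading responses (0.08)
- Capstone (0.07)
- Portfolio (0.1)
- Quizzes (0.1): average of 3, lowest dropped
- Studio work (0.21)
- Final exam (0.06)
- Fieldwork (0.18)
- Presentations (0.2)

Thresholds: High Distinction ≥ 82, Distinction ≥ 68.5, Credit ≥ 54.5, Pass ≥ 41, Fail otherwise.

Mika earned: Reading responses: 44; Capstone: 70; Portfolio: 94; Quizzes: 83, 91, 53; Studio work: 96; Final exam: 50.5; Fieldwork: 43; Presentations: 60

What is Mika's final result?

Quizzes: drop 53 → average of remaining 2 = 174/2 = 87
Weighted total:
  Reading responses 44 × 0.08 = 3.52
  Capstone 70 × 0.07 = 4.9
  Portfolio 94 × 0.1 = 9.4
  Quizzes 87 × 0.1 = 8.7
  Studio work 96 × 0.21 = 20.16
  Final exam 50.5 × 0.06 = 3.03
  Fieldwork 43 × 0.18 = 7.74
  Presentations 60 × 0.2 = 12
Sum = 69.45
69.45 is ≥ 68.5 and < 82 → Distinction

Distinction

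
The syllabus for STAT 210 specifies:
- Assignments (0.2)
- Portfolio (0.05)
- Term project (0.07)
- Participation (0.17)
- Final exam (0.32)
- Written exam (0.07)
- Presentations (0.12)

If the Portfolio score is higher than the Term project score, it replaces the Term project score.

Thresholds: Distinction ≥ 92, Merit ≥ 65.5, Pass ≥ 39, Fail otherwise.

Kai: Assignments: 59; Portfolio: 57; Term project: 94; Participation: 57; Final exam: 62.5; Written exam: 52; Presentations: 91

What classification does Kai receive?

Pass

Portfolio (57) ≤ Term project (94), so Term project stays at 94.
Weighted total:
  Assignments 59 × 0.2 = 11.8
  Portfolio 57 × 0.05 = 2.85
  Term project 94 × 0.07 = 6.58
  Participation 57 × 0.17 = 9.69
  Final exam 62.5 × 0.32 = 20
  Written exam 52 × 0.07 = 3.64
  Presentations 91 × 0.12 = 10.92
Sum = 65.48
65.48 is ≥ 39 and < 65.5 → Pass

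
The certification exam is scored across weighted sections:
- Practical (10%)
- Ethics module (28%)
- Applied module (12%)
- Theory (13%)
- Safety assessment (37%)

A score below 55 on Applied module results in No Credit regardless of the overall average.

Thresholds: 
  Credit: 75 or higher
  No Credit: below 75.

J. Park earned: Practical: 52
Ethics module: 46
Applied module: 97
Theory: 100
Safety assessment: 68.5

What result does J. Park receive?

No Credit

Applied module score 97 ≥ 55: minimum met.
Weighted total:
  Practical 52 × 0.1 = 5.2
  Ethics module 46 × 0.28 = 12.88
  Applied module 97 × 0.12 = 11.64
  Theory 100 × 0.13 = 13
  Safety assessment 68.5 × 0.37 = 25.345
Sum = 68.065
68.065 < 75 → No Credit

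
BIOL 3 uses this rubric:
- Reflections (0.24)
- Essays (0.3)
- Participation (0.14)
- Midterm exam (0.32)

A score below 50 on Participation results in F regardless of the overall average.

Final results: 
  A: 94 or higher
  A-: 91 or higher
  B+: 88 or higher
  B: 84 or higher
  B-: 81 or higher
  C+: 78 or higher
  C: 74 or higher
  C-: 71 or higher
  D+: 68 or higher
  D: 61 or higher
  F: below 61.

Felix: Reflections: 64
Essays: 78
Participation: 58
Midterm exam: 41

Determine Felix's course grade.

F

Participation score 58 ≥ 50: minimum met.
Weighted total:
  Reflections 64 × 0.24 = 15.36
  Essays 78 × 0.3 = 23.4
  Participation 58 × 0.14 = 8.12
  Midterm exam 41 × 0.32 = 13.12
Sum = 60
60 < 61 → F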